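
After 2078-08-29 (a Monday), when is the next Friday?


Current: Monday
Target: Friday
Days ahead: 4

Next Friday: 2078-09-02


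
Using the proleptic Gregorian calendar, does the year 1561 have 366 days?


Gregorian leap year rule: divisible by 4, but not by 100, unless also by 400.
1561 is not divisible by 4 -> not a leap year

No


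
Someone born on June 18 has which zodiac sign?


Date: June 18
Conventional tropical zodiac dates: Gemini from May 21 onward; Cancer starts June 21
June 18 falls within the Gemini range

Gemini


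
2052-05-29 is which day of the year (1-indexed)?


Date: May 29, 2052
Days in months 1 through 4: 121
Plus 29 days in May

Day of year: 150


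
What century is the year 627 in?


Century = (year - 1) // 100 + 1
= (627 - 1) // 100 + 1
= 626 // 100 + 1
= 6 + 1

7th century


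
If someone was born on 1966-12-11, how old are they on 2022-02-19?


Birth: 1966-12-11
Reference: 2022-02-19
Year difference: 2022 - 1966 = 56
Birthday not yet reached in 2022, subtract 1

55 years old


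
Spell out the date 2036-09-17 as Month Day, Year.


ISO 2036-09-17 parses as year=2036, month=09, day=17
Month 9 -> September

September 17, 2036


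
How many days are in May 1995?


May 1995

31 days


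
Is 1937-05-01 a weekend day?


Anchor: Jan 1, 1937. With p = 1937 - 1 = 1936: (p + p//4 - p//100 + p//400) mod 7 = (1936 + 484 - 19 + 4) mod 7 = 2405 mod 7 = 4 -> Friday (Mon=0 ... Sun=6)
Day of year: 121; offset = 120
Weekday index = (4 + 120) mod 7 = 5 -> Saturday
Weekend days: Saturday, Sunday

Yes


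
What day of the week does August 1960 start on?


Target: August 1, 1960
Anchor: Jan 1, 1960. With p = 1960 - 1 = 1959: (p + p//4 - p//100 + p//400) mod 7 = (1959 + 489 - 19 + 4) mod 7 = 2433 mod 7 = 4 -> Friday (Mon=0 ... Sun=6)
Days before August (Jan-Jul): 213 days
Weekday index = (4 + 213) mod 7 = 0

Monday


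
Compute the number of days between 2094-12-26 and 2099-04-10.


From 2094-12-26 to 2099-04-10
2094-12-26: days before December = 31 + 28 + 31 + 30 + 31 + 30 + 31 + 31 + 30 + 31 + 30 = 334 (2094 is not a leap year); day of year = 334 + 26 = 360
2099-04-10: days before April = 31 + 28 + 31 = 90 (2099 is not a leap year); day of year = 90 + 10 = 100
Rest of 2094: 365 - 360 = 5
Full years 2095 (365), 2096 (366), 2097 (365), 2098 (365): 1461
Total = 5 + 1461 + 100 = 1566

1566 days


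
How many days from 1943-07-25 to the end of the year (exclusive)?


Day of year: 206 of 365
Remaining = 365 - 206

159 days


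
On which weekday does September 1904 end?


September 1904 has 30 days
Anchor: Jan 1, 1904. With p = 1904 - 1 = 1903: (p + p//4 - p//100 + p//400) mod 7 = (1903 + 475 - 19 + 4) mod 7 = 2363 mod 7 = 4 -> Friday (Mon=0 ... Sun=6)
Days before September (Jan-Aug): 244; September 1 index = (4 + 244) mod 7 = 3 -> Thursday
Last day offset: 30 - 1 = 29 days
Weekday index = (3 + 29) mod 7 = 4

Friday, September 30


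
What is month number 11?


Month 11 of 12

November


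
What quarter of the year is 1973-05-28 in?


Month: May (month 5)
Q1: Jan-Mar, Q2: Apr-Jun, Q3: Jul-Sep, Q4: Oct-Dec

Q2


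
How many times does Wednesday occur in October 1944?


October 1944 has 31 days
Anchor: Jan 1, 1944. With p = 1944 - 1 = 1943: (p + p//4 - p//100 + p//400) mod 7 = (1943 + 485 - 19 + 4) mod 7 = 2413 mod 7 = 5 -> Saturday (Mon=0 ... Sun=6)
Days before October (Jan-Sep): 274; October 1 index = (5 + 274) mod 7 = 6 -> Sunday
First Wednesday is October 4
Wednesdays: 4, 11, 18, 25

4 Wednesdays


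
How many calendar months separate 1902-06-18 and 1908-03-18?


From June 1902 to March 1908
6 years * 12 = 72 months, minus 3 months = 69

69 months


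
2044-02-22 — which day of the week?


Date: February 22, 2044
Anchor: Jan 1, 2044. With p = 2044 - 1 = 2043: (p + p//4 - p//100 + p//400) mod 7 = (2043 + 510 - 20 + 5) mod 7 = 2538 mod 7 = 4 -> Friday (Mon=0 ... Sun=6)
Days before February (Jan): 31; offset = 31 + 22 - 1 = 52
Weekday index = (4 + 52) mod 7 = 0

Day of the week: Monday


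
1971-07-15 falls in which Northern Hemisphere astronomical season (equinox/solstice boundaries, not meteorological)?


Date: July 15
Astronomical Summer (approx.; exact equinox/solstice day varies by year): June 21 to September 21
July 15 falls within the Summer window

Summer


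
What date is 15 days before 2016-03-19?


Start: 2016-03-19, subtract 15 days
19 - 15 = 4 stays within March 2016

Result: 2016-03-04


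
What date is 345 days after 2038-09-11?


Start: 2038-09-11, add 345 days
September 2038 has 30 days: 30 - 11 = 19 days to September 30 -> 326 left
October 2038 has 31 days -> 295 left
November 2038 has 30 days -> 265 left
December 2038 has 31 days -> 234 left
January 2039 has 31 days -> 203 left
February 2039 has 28 days -> 175 left
March 2039 has 31 days -> 144 left
April 2039 has 30 days -> 114 left
May 2039 has 31 days -> 83 left
June 2039 has 30 days -> 53 left
July 2039 has 31 days -> 22 left
August 2039: 22 <= 31 -> lands on August 22

Result: 2039-08-22


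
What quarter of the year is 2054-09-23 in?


Month: September (month 9)
Q1: Jan-Mar, Q2: Apr-Jun, Q3: Jul-Sep, Q4: Oct-Dec

Q3


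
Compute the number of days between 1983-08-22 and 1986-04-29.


From 1983-08-22 to 1986-04-29
1983-08-22: days before August = 31 + 28 + 31 + 30 + 31 + 30 + 31 = 212 (1983 is not a leap year); day of year = 212 + 22 = 234
1986-04-29: days before April = 31 + 28 + 31 = 90 (1986 is not a leap year); day of year = 90 + 29 = 119
Rest of 1983: 365 - 234 = 131
Full years 1984 (366), 1985 (365): 731
Total = 131 + 731 + 119 = 981

981 days


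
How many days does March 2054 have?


March 2054

31 days


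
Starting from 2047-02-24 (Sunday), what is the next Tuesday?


Current: Sunday
Target: Tuesday
Days ahead: 2

Next Tuesday: 2047-02-26


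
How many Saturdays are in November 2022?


November 2022 has 30 days
Anchor: Jan 1, 2022. With p = 2022 - 1 = 2021: (p + p//4 - p//100 + p//400) mod 7 = (2021 + 505 - 20 + 5) mod 7 = 2511 mod 7 = 5 -> Saturday (Mon=0 ... Sun=6)
Days before November (Jan-Oct): 304; November 1 index = (5 + 304) mod 7 = 1 -> Tuesday
First Saturday is November 5
Saturdays: 5, 12, 19, 26

4 Saturdays


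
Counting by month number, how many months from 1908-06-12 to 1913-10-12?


From June 1908 to October 1913
5 years * 12 = 60 months, plus 4 months = 64

64 months


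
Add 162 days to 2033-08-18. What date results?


Start: 2033-08-18, add 162 days
August 2033 has 31 days: 31 - 18 = 13 days to August 31 -> 149 left
September 2033 has 30 days -> 119 left
October 2033 has 31 days -> 88 left
November 2033 has 30 days -> 58 left
December 2033 has 31 days -> 27 left
January 2034: 27 <= 31 -> lands on January 27

Result: 2034-01-27


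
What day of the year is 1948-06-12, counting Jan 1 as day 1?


Date: June 12, 1948
Days in months 1 through 5: 152
Plus 12 days in June

Day of year: 164


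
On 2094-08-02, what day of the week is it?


Date: August 2, 2094
Anchor: Jan 1, 2094. With p = 2094 - 1 = 2093: (p + p//4 - p//100 + p//400) mod 7 = (2093 + 523 - 20 + 5) mod 7 = 2601 mod 7 = 4 -> Friday (Mon=0 ... Sun=6)
Days before August (Jan-Jul): 212; offset = 212 + 2 - 1 = 213
Weekday index = (4 + 213) mod 7 = 0

Day of the week: Monday


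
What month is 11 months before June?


June is month 6
6 - 11 = -5; wrap: -5 + 12 = 7

July


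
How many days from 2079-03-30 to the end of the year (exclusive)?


Day of year: 89 of 365
Remaining = 365 - 89

276 days


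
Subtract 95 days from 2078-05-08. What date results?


Start: 2078-05-08, subtract 95 days
Back 8 days from May 8 reaches April 30, 2078 -> 87 left
April 2078 has 30 days -> back to March 31, 2078 -> 57 left
March 2078 has 31 days -> back to February 28, 2078 -> 26 left
February 2078: 28 - 26 = 2 -> lands on February 2

Result: 2078-02-02


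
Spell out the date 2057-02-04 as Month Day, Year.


ISO 2057-02-04 parses as year=2057, month=02, day=04
Month 2 -> February

February 4, 2057


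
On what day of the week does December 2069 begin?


Target: December 1, 2069
Anchor: Jan 1, 2069. With p = 2069 - 1 = 2068: (p + p//4 - p//100 + p//400) mod 7 = (2068 + 517 - 20 + 5) mod 7 = 2570 mod 7 = 1 -> Tuesday (Mon=0 ... Sun=6)
Days before December (Jan-Nov): 334 days
Weekday index = (1 + 334) mod 7 = 6

Sunday


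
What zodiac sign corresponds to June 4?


Date: June 4
Conventional tropical zodiac dates: Gemini from May 21 onward; Cancer starts June 21
June 4 falls within the Gemini range

Gemini


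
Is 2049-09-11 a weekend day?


Anchor: Jan 1, 2049. With p = 2049 - 1 = 2048: (p + p//4 - p//100 + p//400) mod 7 = (2048 + 512 - 20 + 5) mod 7 = 2545 mod 7 = 4 -> Friday (Mon=0 ... Sun=6)
Day of year: 254; offset = 253
Weekday index = (4 + 253) mod 7 = 5 -> Saturday
Weekend days: Saturday, Sunday

Yes


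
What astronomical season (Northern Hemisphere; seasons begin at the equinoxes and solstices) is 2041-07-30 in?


Date: July 30
Astronomical Summer (approx.; exact equinox/solstice day varies by year): June 21 to September 21
July 30 falls within the Summer window

Summer


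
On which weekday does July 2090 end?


July 2090 has 31 days
Anchor: Jan 1, 2090. With p = 2090 - 1 = 2089: (p + p//4 - p//100 + p//400) mod 7 = (2089 + 522 - 20 + 5) mod 7 = 2596 mod 7 = 6 -> Sunday (Mon=0 ... Sun=6)
Days before July (Jan-Jun): 181; July 1 index = (6 + 181) mod 7 = 5 -> Saturday
Last day offset: 31 - 1 = 30 days
Weekday index = (5 + 30) mod 7 = 0

Monday, July 31


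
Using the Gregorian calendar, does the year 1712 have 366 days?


Gregorian leap year rule: divisible by 4, but not by 100, unless also by 400.
1712 is divisible by 4 but not 100 -> leap year

Yes


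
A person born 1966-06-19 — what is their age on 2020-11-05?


Birth: 1966-06-19
Reference: 2020-11-05
Year difference: 2020 - 1966 = 54

54 years old


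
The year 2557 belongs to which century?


Century = (year - 1) // 100 + 1
= (2557 - 1) // 100 + 1
= 2556 // 100 + 1
= 25 + 1

26th century


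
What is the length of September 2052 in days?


September 2052

30 days


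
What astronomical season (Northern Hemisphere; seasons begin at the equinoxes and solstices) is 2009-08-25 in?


Date: August 25
Astronomical Summer (approx.; exact equinox/solstice day varies by year): June 21 to September 21
August 25 falls within the Summer window

Summer


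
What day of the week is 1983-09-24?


Date: September 24, 1983
Anchor: Jan 1, 1983. With p = 1983 - 1 = 1982: (p + p//4 - p//100 + p//400) mod 7 = (1982 + 495 - 19 + 4) mod 7 = 2462 mod 7 = 5 -> Saturday (Mon=0 ... Sun=6)
Days before September (Jan-Aug): 243; offset = 243 + 24 - 1 = 266
Weekday index = (5 + 266) mod 7 = 5

Day of the week: Saturday


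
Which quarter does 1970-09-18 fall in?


Month: September (month 9)
Q1: Jan-Mar, Q2: Apr-Jun, Q3: Jul-Sep, Q4: Oct-Dec

Q3


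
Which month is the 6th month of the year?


Month 6 of 12

June


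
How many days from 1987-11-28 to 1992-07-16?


From 1987-11-28 to 1992-07-16
1987-11-28: days before November = 31 + 28 + 31 + 30 + 31 + 30 + 31 + 31 + 30 + 31 = 304 (1987 is not a leap year); day of year = 304 + 28 = 332
1992-07-16: days before July = 31 + 29 + 31 + 30 + 31 + 30 = 182 (1992 is a leap year); day of year = 182 + 16 = 198
Rest of 1987: 365 - 332 = 33
Full years 1988 (366), 1989 (365), 1990 (365), 1991 (365): 1461
Total = 33 + 1461 + 198 = 1692

1692 days


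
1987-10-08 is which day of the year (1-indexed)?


Date: October 8, 1987
Days in months 1 through 9: 273
Plus 8 days in October

Day of year: 281


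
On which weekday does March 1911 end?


March 1911 has 31 days
Anchor: Jan 1, 1911. With p = 1911 - 1 = 1910: (p + p//4 - p//100 + p//400) mod 7 = (1910 + 477 - 19 + 4) mod 7 = 2372 mod 7 = 6 -> Sunday (Mon=0 ... Sun=6)
Days before March (Jan-Feb): 59; March 1 index = (6 + 59) mod 7 = 2 -> Wednesday
Last day offset: 31 - 1 = 30 days
Weekday index = (2 + 30) mod 7 = 4

Friday, March 31


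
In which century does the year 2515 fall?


Century = (year - 1) // 100 + 1
= (2515 - 1) // 100 + 1
= 2514 // 100 + 1
= 25 + 1

26th century


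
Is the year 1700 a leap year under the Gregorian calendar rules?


Gregorian leap year rule: divisible by 4, but not by 100, unless also by 400.
1700 is divisible by 100 but not 400 -> not a leap year

No


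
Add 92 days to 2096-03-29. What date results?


Start: 2096-03-29, add 92 days
March 2096 has 31 days: 31 - 29 = 2 days to March 31 -> 90 left
April 2096 has 30 days -> 60 left
May 2096 has 31 days -> 29 left
June 2096: 29 <= 30 -> lands on June 29

Result: 2096-06-29


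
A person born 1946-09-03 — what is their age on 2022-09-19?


Birth: 1946-09-03
Reference: 2022-09-19
Year difference: 2022 - 1946 = 76

76 years old


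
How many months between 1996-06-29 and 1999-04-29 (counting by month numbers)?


From June 1996 to April 1999
3 years * 12 = 36 months, minus 2 months = 34

34 months


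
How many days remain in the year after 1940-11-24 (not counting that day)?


Day of year: 329 of 366
Remaining = 366 - 329

37 days


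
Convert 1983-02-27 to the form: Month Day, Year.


ISO 1983-02-27 parses as year=1983, month=02, day=27
Month 2 -> February

February 27, 1983


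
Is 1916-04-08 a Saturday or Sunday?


Anchor: Jan 1, 1916. With p = 1916 - 1 = 1915: (p + p//4 - p//100 + p//400) mod 7 = (1915 + 478 - 19 + 4) mod 7 = 2378 mod 7 = 5 -> Saturday (Mon=0 ... Sun=6)
Day of year: 99; offset = 98
Weekday index = (5 + 98) mod 7 = 5 -> Saturday
Weekend days: Saturday, Sunday

Yes


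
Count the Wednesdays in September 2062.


September 2062 has 30 days
Anchor: Jan 1, 2062. With p = 2062 - 1 = 2061: (p + p//4 - p//100 + p//400) mod 7 = (2061 + 515 - 20 + 5) mod 7 = 2561 mod 7 = 6 -> Sunday (Mon=0 ... Sun=6)
Days before September (Jan-Aug): 243; September 1 index = (6 + 243) mod 7 = 4 -> Friday
First Wednesday is September 6
Wednesdays: 6, 13, 20, 27

4 Wednesdays


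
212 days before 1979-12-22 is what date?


Start: 1979-12-22, subtract 212 days
Back 22 days from December 22 reaches November 30, 1979 -> 190 left
November 1979 has 30 days -> back to October 31, 1979 -> 160 left
October 1979 has 31 days -> back to September 30, 1979 -> 129 left
September 1979 has 30 days -> back to August 31, 1979 -> 99 left
August 1979 has 31 days -> back to July 31, 1979 -> 68 left
July 1979 has 31 days -> back to June 30, 1979 -> 37 left
June 1979 has 30 days -> back to May 31, 1979 -> 7 left
May 1979: 31 - 7 = 24 -> lands on May 24

Result: 1979-05-24


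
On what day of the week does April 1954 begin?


Target: April 1, 1954
Anchor: Jan 1, 1954. With p = 1954 - 1 = 1953: (p + p//4 - p//100 + p//400) mod 7 = (1953 + 488 - 19 + 4) mod 7 = 2426 mod 7 = 4 -> Friday (Mon=0 ... Sun=6)
Days before April (Jan-Mar): 90 days
Weekday index = (4 + 90) mod 7 = 3

Thursday


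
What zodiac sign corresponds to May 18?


Date: May 18
Conventional tropical zodiac dates: Taurus from April 20 onward; Gemini starts May 21
May 18 falls within the Taurus range

Taurus


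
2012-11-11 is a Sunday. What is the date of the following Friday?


Current: Sunday
Target: Friday
Days ahead: 5

Next Friday: 2012-11-16


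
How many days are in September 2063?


September 2063

30 days


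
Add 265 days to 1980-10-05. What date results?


Start: 1980-10-05, add 265 days
October 1980 has 31 days: 31 - 5 = 26 days to October 31 -> 239 left
November 1980 has 30 days -> 209 left
December 1980 has 31 days -> 178 left
January 1981 has 31 days -> 147 left
February 1981 has 28 days -> 119 left
March 1981 has 31 days -> 88 left
April 1981 has 30 days -> 58 left
May 1981 has 31 days -> 27 left
June 1981: 27 <= 30 -> lands on June 27

Result: 1981-06-27


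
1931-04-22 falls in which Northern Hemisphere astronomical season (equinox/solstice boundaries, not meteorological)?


Date: April 22
Astronomical Spring (approx.; exact equinox/solstice day varies by year): March 20 to June 20
April 22 falls within the Spring window

Spring


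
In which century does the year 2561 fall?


Century = (year - 1) // 100 + 1
= (2561 - 1) // 100 + 1
= 2560 // 100 + 1
= 25 + 1

26th century


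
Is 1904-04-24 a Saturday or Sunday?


Anchor: Jan 1, 1904. With p = 1904 - 1 = 1903: (p + p//4 - p//100 + p//400) mod 7 = (1903 + 475 - 19 + 4) mod 7 = 2363 mod 7 = 4 -> Friday (Mon=0 ... Sun=6)
Day of year: 115; offset = 114
Weekday index = (4 + 114) mod 7 = 6 -> Sunday
Weekend days: Saturday, Sunday

Yes


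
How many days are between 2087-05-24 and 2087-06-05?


From 2087-05-24 to 2087-06-05
2087-05-24: days before May = 31 + 28 + 31 + 30 = 120 (2087 is not a leap year); day of year = 120 + 24 = 144
2087-06-05: days before June = 31 + 28 + 31 + 30 + 31 = 151 (2087 is not a leap year); day of year = 151 + 5 = 156
Same year: 156 - 144 = 12

12 days


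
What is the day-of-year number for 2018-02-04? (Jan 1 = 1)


Date: February 4, 2018
Days in months 1 through 1: 31
Plus 4 days in February

Day of year: 35


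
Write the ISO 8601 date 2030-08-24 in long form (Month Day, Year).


ISO 2030-08-24 parses as year=2030, month=08, day=24
Month 8 -> August

August 24, 2030


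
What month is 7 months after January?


January is month 1
1 + 7 = 8

August


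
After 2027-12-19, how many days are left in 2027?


Day of year: 353 of 365
Remaining = 365 - 353

12 days


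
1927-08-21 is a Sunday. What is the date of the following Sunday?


Current: Sunday
Target: Sunday
Days ahead: 7

Next Sunday: 1927-08-28


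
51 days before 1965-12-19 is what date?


Start: 1965-12-19, subtract 51 days
Back 19 days from December 19 reaches November 30, 1965 -> 32 left
November 1965 has 30 days -> back to October 31, 1965 -> 2 left
October 1965: 31 - 2 = 29 -> lands on October 29

Result: 1965-10-29


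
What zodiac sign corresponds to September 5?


Date: September 5
Conventional tropical zodiac dates: Virgo from August 23 onward; Libra starts September 23
September 5 falls within the Virgo range

Virgo


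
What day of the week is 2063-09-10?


Date: September 10, 2063
Anchor: Jan 1, 2063. With p = 2063 - 1 = 2062: (p + p//4 - p//100 + p//400) mod 7 = (2062 + 515 - 20 + 5) mod 7 = 2562 mod 7 = 0 -> Monday (Mon=0 ... Sun=6)
Days before September (Jan-Aug): 243; offset = 243 + 10 - 1 = 252
Weekday index = (0 + 252) mod 7 = 0

Day of the week: Monday


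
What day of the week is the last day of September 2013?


September 2013 has 30 days
Anchor: Jan 1, 2013. With p = 2013 - 1 = 2012: (p + p//4 - p//100 + p//400) mod 7 = (2012 + 503 - 20 + 5) mod 7 = 2500 mod 7 = 1 -> Tuesday (Mon=0 ... Sun=6)
Days before September (Jan-Aug): 243; September 1 index = (1 + 243) mod 7 = 6 -> Sunday
Last day offset: 30 - 1 = 29 days
Weekday index = (6 + 29) mod 7 = 0

Monday, September 30


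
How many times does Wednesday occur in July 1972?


July 1972 has 31 days
Anchor: Jan 1, 1972. With p = 1972 - 1 = 1971: (p + p//4 - p//100 + p//400) mod 7 = (1971 + 492 - 19 + 4) mod 7 = 2448 mod 7 = 5 -> Saturday (Mon=0 ... Sun=6)
Days before July (Jan-Jun): 182; July 1 index = (5 + 182) mod 7 = 5 -> Saturday
First Wednesday is July 5
Wednesdays: 5, 12, 19, 26

4 Wednesdays


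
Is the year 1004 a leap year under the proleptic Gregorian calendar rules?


Gregorian leap year rule: divisible by 4, but not by 100, unless also by 400.
1004 is divisible by 4 but not 100 -> leap year

Yes


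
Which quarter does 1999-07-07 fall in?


Month: July (month 7)
Q1: Jan-Mar, Q2: Apr-Jun, Q3: Jul-Sep, Q4: Oct-Dec

Q3


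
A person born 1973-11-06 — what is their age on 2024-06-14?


Birth: 1973-11-06
Reference: 2024-06-14
Year difference: 2024 - 1973 = 51
Birthday not yet reached in 2024, subtract 1

50 years old


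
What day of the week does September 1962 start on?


Target: September 1, 1962
Anchor: Jan 1, 1962. With p = 1962 - 1 = 1961: (p + p//4 - p//100 + p//400) mod 7 = (1961 + 490 - 19 + 4) mod 7 = 2436 mod 7 = 0 -> Monday (Mon=0 ... Sun=6)
Days before September (Jan-Aug): 243 days
Weekday index = (0 + 243) mod 7 = 5

Saturday


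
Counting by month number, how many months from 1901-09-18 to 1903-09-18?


From September 1901 to September 1903
2 years * 12 = 24 months = 24

24 months


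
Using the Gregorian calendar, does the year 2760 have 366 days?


Gregorian leap year rule: divisible by 4, but not by 100, unless also by 400.
2760 is divisible by 4 but not 100 -> leap year

Yes


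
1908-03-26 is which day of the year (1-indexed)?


Date: March 26, 1908
Days in months 1 through 2: 60
Plus 26 days in March

Day of year: 86


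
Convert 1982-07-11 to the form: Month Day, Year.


ISO 1982-07-11 parses as year=1982, month=07, day=11
Month 7 -> July

July 11, 1982


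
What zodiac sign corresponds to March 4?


Date: March 4
Conventional tropical zodiac dates: Pisces from February 19 onward; Aries starts March 21
March 4 falls within the Pisces range

Pisces


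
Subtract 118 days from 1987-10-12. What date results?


Start: 1987-10-12, subtract 118 days
Back 12 days from October 12 reaches September 30, 1987 -> 106 left
September 1987 has 30 days -> back to August 31, 1987 -> 76 left
August 1987 has 31 days -> back to July 31, 1987 -> 45 left
July 1987 has 31 days -> back to June 30, 1987 -> 14 left
June 1987: 30 - 14 = 16 -> lands on June 16

Result: 1987-06-16


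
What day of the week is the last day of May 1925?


May 1925 has 31 days
Anchor: Jan 1, 1925. With p = 1925 - 1 = 1924: (p + p//4 - p//100 + p//400) mod 7 = (1924 + 481 - 19 + 4) mod 7 = 2390 mod 7 = 3 -> Thursday (Mon=0 ... Sun=6)
Days before May (Jan-Apr): 120; May 1 index = (3 + 120) mod 7 = 4 -> Friday
Last day offset: 31 - 1 = 30 days
Weekday index = (4 + 30) mod 7 = 6

Sunday, May 31


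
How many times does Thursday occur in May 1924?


May 1924 has 31 days
Anchor: Jan 1, 1924. With p = 1924 - 1 = 1923: (p + p//4 - p//100 + p//400) mod 7 = (1923 + 480 - 19 + 4) mod 7 = 2388 mod 7 = 1 -> Tuesday (Mon=0 ... Sun=6)
Days before May (Jan-Apr): 121; May 1 index = (1 + 121) mod 7 = 3 -> Thursday
First Thursday is May 1
Thursdays: 1, 8, 15, 22, 29

5 Thursdays


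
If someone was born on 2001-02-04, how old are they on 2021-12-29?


Birth: 2001-02-04
Reference: 2021-12-29
Year difference: 2021 - 2001 = 20

20 years old


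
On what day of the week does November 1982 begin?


Target: November 1, 1982
Anchor: Jan 1, 1982. With p = 1982 - 1 = 1981: (p + p//4 - p//100 + p//400) mod 7 = (1981 + 495 - 19 + 4) mod 7 = 2461 mod 7 = 4 -> Friday (Mon=0 ... Sun=6)
Days before November (Jan-Oct): 304 days
Weekday index = (4 + 304) mod 7 = 0

Monday


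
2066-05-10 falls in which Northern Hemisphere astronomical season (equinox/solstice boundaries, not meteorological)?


Date: May 10
Astronomical Spring (approx.; exact equinox/solstice day varies by year): March 20 to June 20
May 10 falls within the Spring window

Spring


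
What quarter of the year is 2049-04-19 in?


Month: April (month 4)
Q1: Jan-Mar, Q2: Apr-Jun, Q3: Jul-Sep, Q4: Oct-Dec

Q2


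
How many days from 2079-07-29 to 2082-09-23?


From 2079-07-29 to 2082-09-23
2079-07-29: days before July = 31 + 28 + 31 + 30 + 31 + 30 = 181 (2079 is not a leap year); day of year = 181 + 29 = 210
2082-09-23: days before September = 31 + 28 + 31 + 30 + 31 + 30 + 31 + 31 = 243 (2082 is not a leap year); day of year = 243 + 23 = 266
Rest of 2079: 365 - 210 = 155
Full years 2080 (366), 2081 (365): 731
Total = 155 + 731 + 266 = 1152

1152 days


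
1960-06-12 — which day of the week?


Date: June 12, 1960
Anchor: Jan 1, 1960. With p = 1960 - 1 = 1959: (p + p//4 - p//100 + p//400) mod 7 = (1959 + 489 - 19 + 4) mod 7 = 2433 mod 7 = 4 -> Friday (Mon=0 ... Sun=6)
Days before June (Jan-May): 152; offset = 152 + 12 - 1 = 163
Weekday index = (4 + 163) mod 7 = 6

Day of the week: Sunday


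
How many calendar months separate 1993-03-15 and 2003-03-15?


From March 1993 to March 2003
10 years * 12 = 120 months = 120

120 months


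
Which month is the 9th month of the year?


Month 9 of 12

September


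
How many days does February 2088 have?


February 2088 (leap year: yes)

29 days


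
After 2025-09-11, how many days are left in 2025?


Day of year: 254 of 365
Remaining = 365 - 254

111 days


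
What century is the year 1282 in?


Century = (year - 1) // 100 + 1
= (1282 - 1) // 100 + 1
= 1281 // 100 + 1
= 12 + 1

13th century


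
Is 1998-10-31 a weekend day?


Anchor: Jan 1, 1998. With p = 1998 - 1 = 1997: (p + p//4 - p//100 + p//400) mod 7 = (1997 + 499 - 19 + 4) mod 7 = 2481 mod 7 = 3 -> Thursday (Mon=0 ... Sun=6)
Day of year: 304; offset = 303
Weekday index = (3 + 303) mod 7 = 5 -> Saturday
Weekend days: Saturday, Sunday

Yes


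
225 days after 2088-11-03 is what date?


Start: 2088-11-03, add 225 days
November 2088 has 30 days: 30 - 3 = 27 days to November 30 -> 198 left
December 2088 has 31 days -> 167 left
January 2089 has 31 days -> 136 left
February 2089 has 28 days -> 108 left
March 2089 has 31 days -> 77 left
April 2089 has 30 days -> 47 left
May 2089 has 31 days -> 16 left
June 2089: 16 <= 30 -> lands on June 16

Result: 2089-06-16


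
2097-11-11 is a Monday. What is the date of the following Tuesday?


Current: Monday
Target: Tuesday
Days ahead: 1

Next Tuesday: 2097-11-12


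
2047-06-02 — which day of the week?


Date: June 2, 2047
Anchor: Jan 1, 2047. With p = 2047 - 1 = 2046: (p + p//4 - p//100 + p//400) mod 7 = (2046 + 511 - 20 + 5) mod 7 = 2542 mod 7 = 1 -> Tuesday (Mon=0 ... Sun=6)
Days before June (Jan-May): 151; offset = 151 + 2 - 1 = 152
Weekday index = (1 + 152) mod 7 = 6

Day of the week: Sunday


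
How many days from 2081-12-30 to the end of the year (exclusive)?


Day of year: 364 of 365
Remaining = 365 - 364

1 day


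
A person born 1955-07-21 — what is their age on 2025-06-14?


Birth: 1955-07-21
Reference: 2025-06-14
Year difference: 2025 - 1955 = 70
Birthday not yet reached in 2025, subtract 1

69 years old


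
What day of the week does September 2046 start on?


Target: September 1, 2046
Anchor: Jan 1, 2046. With p = 2046 - 1 = 2045: (p + p//4 - p//100 + p//400) mod 7 = (2045 + 511 - 20 + 5) mod 7 = 2541 mod 7 = 0 -> Monday (Mon=0 ... Sun=6)
Days before September (Jan-Aug): 243 days
Weekday index = (0 + 243) mod 7 = 5

Saturday


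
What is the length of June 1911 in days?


June 1911

30 days


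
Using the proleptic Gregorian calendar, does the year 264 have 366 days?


Gregorian leap year rule: divisible by 4, but not by 100, unless also by 400.
264 is divisible by 4 but not 100 -> leap year

Yes


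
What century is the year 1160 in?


Century = (year - 1) // 100 + 1
= (1160 - 1) // 100 + 1
= 1159 // 100 + 1
= 11 + 1

12th century


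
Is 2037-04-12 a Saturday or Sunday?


Anchor: Jan 1, 2037. With p = 2037 - 1 = 2036: (p + p//4 - p//100 + p//400) mod 7 = (2036 + 509 - 20 + 5) mod 7 = 2530 mod 7 = 3 -> Thursday (Mon=0 ... Sun=6)
Day of year: 102; offset = 101
Weekday index = (3 + 101) mod 7 = 6 -> Sunday
Weekend days: Saturday, Sunday

Yes


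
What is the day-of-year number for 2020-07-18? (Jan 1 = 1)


Date: July 18, 2020
Days in months 1 through 6: 182
Plus 18 days in July

Day of year: 200


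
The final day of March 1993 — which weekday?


March 1993 has 31 days
Anchor: Jan 1, 1993. With p = 1993 - 1 = 1992: (p + p//4 - p//100 + p//400) mod 7 = (1992 + 498 - 19 + 4) mod 7 = 2475 mod 7 = 4 -> Friday (Mon=0 ... Sun=6)
Days before March (Jan-Feb): 59; March 1 index = (4 + 59) mod 7 = 0 -> Monday
Last day offset: 31 - 1 = 30 days
Weekday index = (0 + 30) mod 7 = 2

Wednesday, March 31


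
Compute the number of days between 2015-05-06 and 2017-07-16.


From 2015-05-06 to 2017-07-16
2015-05-06: days before May = 31 + 28 + 31 + 30 = 120 (2015 is not a leap year); day of year = 120 + 6 = 126
2017-07-16: days before July = 31 + 28 + 31 + 30 + 31 + 30 = 181 (2017 is not a leap year); day of year = 181 + 16 = 197
Rest of 2015: 365 - 126 = 239
Full years 2016 (366): 366
Total = 239 + 366 + 197 = 802

802 days


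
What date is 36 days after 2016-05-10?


Start: 2016-05-10, add 36 days
May 2016 has 31 days: 31 - 10 = 21 days to May 31 -> 15 left
June 2016: 15 <= 30 -> lands on June 15

Result: 2016-06-15


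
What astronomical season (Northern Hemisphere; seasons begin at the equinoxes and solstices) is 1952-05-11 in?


Date: May 11
Astronomical Spring (approx.; exact equinox/solstice day varies by year): March 20 to June 20
May 11 falls within the Spring window

Spring


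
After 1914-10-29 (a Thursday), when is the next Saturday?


Current: Thursday
Target: Saturday
Days ahead: 2

Next Saturday: 1914-10-31


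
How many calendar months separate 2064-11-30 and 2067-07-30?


From November 2064 to July 2067
3 years * 12 = 36 months, minus 4 months = 32

32 months


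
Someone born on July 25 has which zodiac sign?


Date: July 25
Conventional tropical zodiac dates: Leo from July 23 onward; Virgo starts August 23
July 25 falls within the Leo range

Leo


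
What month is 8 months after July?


July is month 7
7 + 8 = 15; wrap: 15 - 12 = 3

March


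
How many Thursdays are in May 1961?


May 1961 has 31 days
Anchor: Jan 1, 1961. With p = 1961 - 1 = 1960: (p + p//4 - p//100 + p//400) mod 7 = (1960 + 490 - 19 + 4) mod 7 = 2435 mod 7 = 6 -> Sunday (Mon=0 ... Sun=6)
Days before May (Jan-Apr): 120; May 1 index = (6 + 120) mod 7 = 0 -> Monday
First Thursday is May 4
Thursdays: 4, 11, 18, 25

4 Thursdays


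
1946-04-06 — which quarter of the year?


Month: April (month 4)
Q1: Jan-Mar, Q2: Apr-Jun, Q3: Jul-Sep, Q4: Oct-Dec

Q2


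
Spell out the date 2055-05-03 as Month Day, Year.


ISO 2055-05-03 parses as year=2055, month=05, day=03
Month 5 -> May

May 3, 2055


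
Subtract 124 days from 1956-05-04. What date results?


Start: 1956-05-04, subtract 124 days
Back 4 days from May 4 reaches April 30, 1956 -> 120 left
April 1956 has 30 days -> back to March 31, 1956 -> 90 left
March 1956 has 31 days -> back to February 29, 1956 -> 59 left
February 1956 has 29 days -> back to January 31, 1956 -> 30 left
January 1956: 31 - 30 = 1 -> lands on January 1

Result: 1956-01-01


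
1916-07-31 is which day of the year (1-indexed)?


Date: July 31, 1916
Days in months 1 through 6: 182
Plus 31 days in July

Day of year: 213


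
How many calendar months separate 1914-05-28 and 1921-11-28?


From May 1914 to November 1921
7 years * 12 = 84 months, plus 6 months = 90

90 months


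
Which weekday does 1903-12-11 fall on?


Date: December 11, 1903
Anchor: Jan 1, 1903. With p = 1903 - 1 = 1902: (p + p//4 - p//100 + p//400) mod 7 = (1902 + 475 - 19 + 4) mod 7 = 2362 mod 7 = 3 -> Thursday (Mon=0 ... Sun=6)
Days before December (Jan-Nov): 334; offset = 334 + 11 - 1 = 344
Weekday index = (3 + 344) mod 7 = 4

Day of the week: Friday


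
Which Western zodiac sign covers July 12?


Date: July 12
Conventional tropical zodiac dates: Cancer from June 21 onward; Leo starts July 23
July 12 falls within the Cancer range

Cancer


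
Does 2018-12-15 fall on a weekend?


Anchor: Jan 1, 2018. With p = 2018 - 1 = 2017: (p + p//4 - p//100 + p//400) mod 7 = (2017 + 504 - 20 + 5) mod 7 = 2506 mod 7 = 0 -> Monday (Mon=0 ... Sun=6)
Day of year: 349; offset = 348
Weekday index = (0 + 348) mod 7 = 5 -> Saturday
Weekend days: Saturday, Sunday

Yes


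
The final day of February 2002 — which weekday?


February 2002 has 28 days
Anchor: Jan 1, 2002. With p = 2002 - 1 = 2001: (p + p//4 - p//100 + p//400) mod 7 = (2001 + 500 - 20 + 5) mod 7 = 2486 mod 7 = 1 -> Tuesday (Mon=0 ... Sun=6)
Days before February (Jan): 31; February 1 index = (1 + 31) mod 7 = 4 -> Friday
Last day offset: 28 - 1 = 27 days
Weekday index = (4 + 27) mod 7 = 3

Thursday, February 28


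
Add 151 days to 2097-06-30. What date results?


Start: 2097-06-30, add 151 days
June 30 is the last day of June 2097 -> 151 left
July 2097 has 31 days -> 120 left
August 2097 has 31 days -> 89 left
September 2097 has 30 days -> 59 left
October 2097 has 31 days -> 28 left
November 2097: 28 <= 30 -> lands on November 28

Result: 2097-11-28


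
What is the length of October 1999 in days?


October 1999

31 days


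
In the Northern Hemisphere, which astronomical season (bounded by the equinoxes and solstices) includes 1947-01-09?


Date: January 9
Astronomical Winter (approx.; exact equinox/solstice day varies by year): December 21 to March 19
January 9 falls within the Winter window

Winter


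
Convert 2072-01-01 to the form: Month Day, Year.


ISO 2072-01-01 parses as year=2072, month=01, day=01
Month 1 -> January

January 1, 2072


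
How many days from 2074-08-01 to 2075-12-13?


From 2074-08-01 to 2075-12-13
2074-08-01: days before August = 31 + 28 + 31 + 30 + 31 + 30 + 31 = 212 (2074 is not a leap year); day of year = 212 + 1 = 213
2075-12-13: days before December = 31 + 28 + 31 + 30 + 31 + 30 + 31 + 31 + 30 + 31 + 30 = 334 (2075 is not a leap year); day of year = 334 + 13 = 347
Rest of 2074: 365 - 213 = 152
Total = 152 + 347 = 499

499 days


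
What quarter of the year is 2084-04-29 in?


Month: April (month 4)
Q1: Jan-Mar, Q2: Apr-Jun, Q3: Jul-Sep, Q4: Oct-Dec

Q2


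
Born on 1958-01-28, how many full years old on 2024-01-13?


Birth: 1958-01-28
Reference: 2024-01-13
Year difference: 2024 - 1958 = 66
Birthday not yet reached in 2024, subtract 1

65 years old


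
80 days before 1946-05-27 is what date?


Start: 1946-05-27, subtract 80 days
Back 27 days from May 27 reaches April 30, 1946 -> 53 left
April 1946 has 30 days -> back to March 31, 1946 -> 23 left
March 1946: 31 - 23 = 8 -> lands on March 8

Result: 1946-03-08


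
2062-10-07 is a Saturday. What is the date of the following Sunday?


Current: Saturday
Target: Sunday
Days ahead: 1

Next Sunday: 2062-10-08


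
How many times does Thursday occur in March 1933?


March 1933 has 31 days
Anchor: Jan 1, 1933. With p = 1933 - 1 = 1932: (p + p//4 - p//100 + p//400) mod 7 = (1932 + 483 - 19 + 4) mod 7 = 2400 mod 7 = 6 -> Sunday (Mon=0 ... Sun=6)
Days before March (Jan-Feb): 59; March 1 index = (6 + 59) mod 7 = 2 -> Wednesday
First Thursday is March 2
Thursdays: 2, 9, 16, 23, 30

5 Thursdays


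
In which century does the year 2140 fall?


Century = (year - 1) // 100 + 1
= (2140 - 1) // 100 + 1
= 2139 // 100 + 1
= 21 + 1

22nd century


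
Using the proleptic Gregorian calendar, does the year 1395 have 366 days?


Gregorian leap year rule: divisible by 4, but not by 100, unless also by 400.
1395 is not divisible by 4 -> not a leap year

No


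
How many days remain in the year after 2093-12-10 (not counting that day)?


Day of year: 344 of 365
Remaining = 365 - 344

21 days


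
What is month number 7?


Month 7 of 12

July


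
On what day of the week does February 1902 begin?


Target: February 1, 1902
Anchor: Jan 1, 1902. With p = 1902 - 1 = 1901: (p + p//4 - p//100 + p//400) mod 7 = (1901 + 475 - 19 + 4) mod 7 = 2361 mod 7 = 2 -> Wednesday (Mon=0 ... Sun=6)
Days before February (Jan): 31 days
Weekday index = (2 + 31) mod 7 = 5

Saturday


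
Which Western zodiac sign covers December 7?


Date: December 7
Conventional tropical zodiac dates: Sagittarius from November 22 onward; Capricorn starts December 22
December 7 falls within the Sagittarius range

Sagittarius


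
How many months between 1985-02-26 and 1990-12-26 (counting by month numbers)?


From February 1985 to December 1990
5 years * 12 = 60 months, plus 10 months = 70

70 months


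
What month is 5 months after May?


May is month 5
5 + 5 = 10

October


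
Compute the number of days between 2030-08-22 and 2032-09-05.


From 2030-08-22 to 2032-09-05
2030-08-22: days before August = 31 + 28 + 31 + 30 + 31 + 30 + 31 = 212 (2030 is not a leap year); day of year = 212 + 22 = 234
2032-09-05: days before September = 31 + 29 + 31 + 30 + 31 + 30 + 31 + 31 = 244 (2032 is a leap year); day of year = 244 + 5 = 249
Rest of 2030: 365 - 234 = 131
Full years 2031 (365): 365
Total = 131 + 365 + 249 = 745

745 days


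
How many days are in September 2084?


September 2084

30 days


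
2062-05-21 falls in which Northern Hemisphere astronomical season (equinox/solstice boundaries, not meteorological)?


Date: May 21
Astronomical Spring (approx.; exact equinox/solstice day varies by year): March 20 to June 20
May 21 falls within the Spring window

Spring


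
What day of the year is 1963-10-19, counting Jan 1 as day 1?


Date: October 19, 1963
Days in months 1 through 9: 273
Plus 19 days in October

Day of year: 292


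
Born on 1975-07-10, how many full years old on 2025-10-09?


Birth: 1975-07-10
Reference: 2025-10-09
Year difference: 2025 - 1975 = 50

50 years old


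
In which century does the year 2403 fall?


Century = (year - 1) // 100 + 1
= (2403 - 1) // 100 + 1
= 2402 // 100 + 1
= 24 + 1

25th century


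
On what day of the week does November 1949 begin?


Target: November 1, 1949
Anchor: Jan 1, 1949. With p = 1949 - 1 = 1948: (p + p//4 - p//100 + p//400) mod 7 = (1948 + 487 - 19 + 4) mod 7 = 2420 mod 7 = 5 -> Saturday (Mon=0 ... Sun=6)
Days before November (Jan-Oct): 304 days
Weekday index = (5 + 304) mod 7 = 1

Tuesday


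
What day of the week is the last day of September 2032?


September 2032 has 30 days
Anchor: Jan 1, 2032. With p = 2032 - 1 = 2031: (p + p//4 - p//100 + p//400) mod 7 = (2031 + 507 - 20 + 5) mod 7 = 2523 mod 7 = 3 -> Thursday (Mon=0 ... Sun=6)
Days before September (Jan-Aug): 244; September 1 index = (3 + 244) mod 7 = 2 -> Wednesday
Last day offset: 30 - 1 = 29 days
Weekday index = (2 + 29) mod 7 = 3

Thursday, September 30


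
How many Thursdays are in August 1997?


August 1997 has 31 days
Anchor: Jan 1, 1997. With p = 1997 - 1 = 1996: (p + p//4 - p//100 + p//400) mod 7 = (1996 + 499 - 19 + 4) mod 7 = 2480 mod 7 = 2 -> Wednesday (Mon=0 ... Sun=6)
Days before August (Jan-Jul): 212; August 1 index = (2 + 212) mod 7 = 4 -> Friday
First Thursday is August 7
Thursdays: 7, 14, 21, 28

4 Thursdays


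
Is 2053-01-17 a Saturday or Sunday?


Anchor: Jan 1, 2053. With p = 2053 - 1 = 2052: (p + p//4 - p//100 + p//400) mod 7 = (2052 + 513 - 20 + 5) mod 7 = 2550 mod 7 = 2 -> Wednesday (Mon=0 ... Sun=6)
Day of year: 17; offset = 16
Weekday index = (2 + 16) mod 7 = 4 -> Friday
Weekend days: Saturday, Sunday

No


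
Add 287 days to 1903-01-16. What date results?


Start: 1903-01-16, add 287 days
January 1903 has 31 days: 31 - 16 = 15 days to January 31 -> 272 left
February 1903 has 28 days -> 244 left
March 1903 has 31 days -> 213 left
April 1903 has 30 days -> 183 left
May 1903 has 31 days -> 152 left
June 1903 has 30 days -> 122 left
July 1903 has 31 days -> 91 left
August 1903 has 31 days -> 60 left
September 1903 has 30 days -> 30 left
October 1903: 30 <= 31 -> lands on October 30

Result: 1903-10-30


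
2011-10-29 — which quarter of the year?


Month: October (month 10)
Q1: Jan-Mar, Q2: Apr-Jun, Q3: Jul-Sep, Q4: Oct-Dec

Q4


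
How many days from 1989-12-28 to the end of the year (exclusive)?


Day of year: 362 of 365
Remaining = 365 - 362

3 days


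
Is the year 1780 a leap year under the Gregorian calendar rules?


Gregorian leap year rule: divisible by 4, but not by 100, unless also by 400.
1780 is divisible by 4 but not 100 -> leap year

Yes


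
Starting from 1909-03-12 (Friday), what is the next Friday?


Current: Friday
Target: Friday
Days ahead: 7

Next Friday: 1909-03-19
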